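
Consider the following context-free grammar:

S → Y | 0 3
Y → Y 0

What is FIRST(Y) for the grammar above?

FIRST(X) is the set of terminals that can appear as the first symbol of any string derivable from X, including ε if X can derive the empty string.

We compute FIRST(Y) using the standard algorithm.
FIRST(S) = {0}
FIRST(Y) = {}
Therefore, FIRST(Y) = {}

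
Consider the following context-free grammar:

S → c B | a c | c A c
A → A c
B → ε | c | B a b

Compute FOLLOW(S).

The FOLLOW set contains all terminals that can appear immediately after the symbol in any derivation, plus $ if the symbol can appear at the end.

We compute FOLLOW(S) using the standard algorithm.
FOLLOW(S) starts with {$}.
FIRST(A) = {}
FIRST(B) = {a, c, ε}
FIRST(S) = {a, c}
FOLLOW(A) = {c}
FOLLOW(B) = {$, a}
FOLLOW(S) = {$}
Therefore, FOLLOW(S) = {$}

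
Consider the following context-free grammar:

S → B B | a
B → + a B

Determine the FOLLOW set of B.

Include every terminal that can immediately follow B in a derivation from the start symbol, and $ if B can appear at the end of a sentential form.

We compute FOLLOW(B) using the standard algorithm.
FOLLOW(S) starts with {$}.
FIRST(B) = {+}
FIRST(S) = {+, a}
FOLLOW(B) = {$, +}
FOLLOW(S) = {$}
Therefore, FOLLOW(B) = {$, +}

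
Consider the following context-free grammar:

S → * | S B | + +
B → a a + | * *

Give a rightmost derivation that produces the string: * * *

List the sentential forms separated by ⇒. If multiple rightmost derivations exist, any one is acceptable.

S ⇒ S B ⇒ S * * ⇒ * * *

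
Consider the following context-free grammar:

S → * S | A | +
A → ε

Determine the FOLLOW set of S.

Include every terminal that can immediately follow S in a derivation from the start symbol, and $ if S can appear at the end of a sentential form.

We compute FOLLOW(S) using the standard algorithm.
FOLLOW(S) starts with {$}.
FIRST(A) = {ε}
FIRST(S) = {*, +, ε}
FOLLOW(A) = {$}
FOLLOW(S) = {$}
Therefore, FOLLOW(S) = {$}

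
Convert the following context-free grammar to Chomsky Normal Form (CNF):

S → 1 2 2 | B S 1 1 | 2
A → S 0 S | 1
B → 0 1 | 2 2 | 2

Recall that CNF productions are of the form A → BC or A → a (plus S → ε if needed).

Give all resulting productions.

T1 → 1; T2 → 2; S → 2; T0 → 0; A → 1; B → 2; S → T1 X0; X0 → T2 T2; S → B X1; X1 → S X2; X2 → T1 T1; A → S X3; X3 → T0 S; B → T0 T1; B → T2 T2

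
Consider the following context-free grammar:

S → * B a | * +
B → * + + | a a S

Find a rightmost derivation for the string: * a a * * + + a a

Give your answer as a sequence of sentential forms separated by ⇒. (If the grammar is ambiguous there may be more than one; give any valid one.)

S ⇒ * B a ⇒ * a a S a ⇒ * a a * B a a ⇒ * a a * * + + a a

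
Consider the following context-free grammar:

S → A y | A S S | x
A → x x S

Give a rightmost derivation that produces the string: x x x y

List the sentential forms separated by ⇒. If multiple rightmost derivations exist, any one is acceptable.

S ⇒ A y ⇒ x x S y ⇒ x x x y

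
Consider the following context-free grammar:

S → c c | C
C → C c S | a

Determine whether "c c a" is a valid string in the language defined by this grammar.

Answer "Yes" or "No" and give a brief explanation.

No - no valid derivation exists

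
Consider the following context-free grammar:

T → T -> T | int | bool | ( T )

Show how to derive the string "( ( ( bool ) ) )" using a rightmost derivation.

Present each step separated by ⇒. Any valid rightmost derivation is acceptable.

T ⇒ ( T ) ⇒ ( ( T ) ) ⇒ ( ( ( T ) ) ) ⇒ ( ( ( bool ) ) )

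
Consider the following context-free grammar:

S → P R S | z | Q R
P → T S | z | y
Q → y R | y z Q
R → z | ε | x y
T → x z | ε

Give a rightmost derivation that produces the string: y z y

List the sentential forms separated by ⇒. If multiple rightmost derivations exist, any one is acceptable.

S ⇒ Q R ⇒ Q ⇒ y z Q ⇒ y z y R ⇒ y z y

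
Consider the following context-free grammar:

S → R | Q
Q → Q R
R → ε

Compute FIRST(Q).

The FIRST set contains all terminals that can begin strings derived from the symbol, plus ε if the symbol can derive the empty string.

We compute FIRST(Q) using the standard algorithm.
FIRST(Q) = {}
FIRST(R) = {ε}
FIRST(S) = {ε}
Therefore, FIRST(Q) = {}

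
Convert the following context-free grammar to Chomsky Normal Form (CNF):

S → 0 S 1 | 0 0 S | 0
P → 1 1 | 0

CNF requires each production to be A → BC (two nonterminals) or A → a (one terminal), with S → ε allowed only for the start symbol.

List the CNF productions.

T0 → 0; T1 → 1; S → 0; P → 0; S → T0 X0; X0 → S T1; S → T0 X1; X1 → T0 S; P → T1 T1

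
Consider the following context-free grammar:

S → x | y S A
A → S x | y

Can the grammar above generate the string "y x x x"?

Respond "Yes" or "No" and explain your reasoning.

Yes - a valid derivation exists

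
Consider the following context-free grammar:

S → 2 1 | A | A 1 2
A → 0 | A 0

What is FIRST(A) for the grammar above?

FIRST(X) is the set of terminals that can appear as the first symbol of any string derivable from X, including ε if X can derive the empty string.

We compute FIRST(A) using the standard algorithm.
FIRST(A) = {0}
FIRST(S) = {0, 2}
Therefore, FIRST(A) = {0}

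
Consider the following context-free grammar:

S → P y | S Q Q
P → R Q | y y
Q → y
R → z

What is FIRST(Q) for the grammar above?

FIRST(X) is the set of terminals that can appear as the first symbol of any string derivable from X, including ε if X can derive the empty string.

We compute FIRST(Q) using the standard algorithm.
FIRST(P) = {y, z}
FIRST(Q) = {y}
FIRST(R) = {z}
FIRST(S) = {y, z}
Therefore, FIRST(Q) = {y}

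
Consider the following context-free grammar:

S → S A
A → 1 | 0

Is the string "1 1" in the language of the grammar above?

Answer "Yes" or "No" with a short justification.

No - no valid derivation exists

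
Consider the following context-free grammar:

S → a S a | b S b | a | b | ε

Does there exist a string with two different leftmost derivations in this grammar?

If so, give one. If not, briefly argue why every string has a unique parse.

No - every string in the language has a unique leftmost derivation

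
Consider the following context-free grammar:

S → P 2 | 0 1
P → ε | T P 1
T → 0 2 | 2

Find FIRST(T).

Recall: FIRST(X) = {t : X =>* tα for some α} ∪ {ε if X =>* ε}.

We compute FIRST(T) using the standard algorithm.
FIRST(P) = {0, 2, ε}
FIRST(S) = {0, 2}
FIRST(T) = {0, 2}
Therefore, FIRST(T) = {0, 2}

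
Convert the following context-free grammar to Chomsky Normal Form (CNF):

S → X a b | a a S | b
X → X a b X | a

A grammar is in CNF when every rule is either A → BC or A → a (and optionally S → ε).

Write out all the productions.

TA → a; TB → b; S → b; X → a; S → X X0; X0 → TA TB; S → TA X1; X1 → TA S; X → X X2; X2 → TA X3; X3 → TB X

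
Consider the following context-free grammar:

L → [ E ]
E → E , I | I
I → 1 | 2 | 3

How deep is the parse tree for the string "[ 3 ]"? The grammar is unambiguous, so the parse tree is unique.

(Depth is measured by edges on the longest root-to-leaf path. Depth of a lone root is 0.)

3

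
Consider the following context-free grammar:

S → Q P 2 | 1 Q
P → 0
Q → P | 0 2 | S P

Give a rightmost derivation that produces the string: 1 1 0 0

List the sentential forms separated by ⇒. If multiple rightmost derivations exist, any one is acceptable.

S ⇒ 1 Q ⇒ 1 S P ⇒ 1 S 0 ⇒ 1 1 Q 0 ⇒ 1 1 P 0 ⇒ 1 1 0 0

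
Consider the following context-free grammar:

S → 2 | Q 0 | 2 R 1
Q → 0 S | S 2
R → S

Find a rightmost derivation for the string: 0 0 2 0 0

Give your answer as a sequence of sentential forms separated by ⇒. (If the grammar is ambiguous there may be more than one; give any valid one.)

S ⇒ Q 0 ⇒ 0 S 0 ⇒ 0 Q 0 0 ⇒ 0 0 S 0 0 ⇒ 0 0 2 0 0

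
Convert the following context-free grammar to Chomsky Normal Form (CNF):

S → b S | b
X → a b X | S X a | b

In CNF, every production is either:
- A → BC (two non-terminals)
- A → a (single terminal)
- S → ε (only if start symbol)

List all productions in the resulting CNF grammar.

TB → b; S → b; TA → a; X → b; S → TB S; X → TA X0; X0 → TB X; X → S X1; X1 → X TA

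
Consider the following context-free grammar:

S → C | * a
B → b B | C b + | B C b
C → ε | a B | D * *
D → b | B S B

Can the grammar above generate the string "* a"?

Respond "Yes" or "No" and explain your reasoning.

Yes - a valid derivation exists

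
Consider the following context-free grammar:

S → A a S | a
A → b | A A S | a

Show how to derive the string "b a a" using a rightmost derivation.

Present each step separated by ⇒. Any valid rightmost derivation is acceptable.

S ⇒ A a S ⇒ A a a ⇒ b a a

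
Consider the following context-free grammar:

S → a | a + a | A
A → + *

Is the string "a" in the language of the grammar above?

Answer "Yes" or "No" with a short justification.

Yes - a valid derivation exists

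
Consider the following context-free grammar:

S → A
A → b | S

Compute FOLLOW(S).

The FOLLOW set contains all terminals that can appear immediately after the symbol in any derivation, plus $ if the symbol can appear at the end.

We compute FOLLOW(S) using the standard algorithm.
FOLLOW(S) starts with {$}.
FIRST(A) = {b}
FIRST(S) = {b}
FOLLOW(A) = {$}
FOLLOW(S) = {$}
Therefore, FOLLOW(S) = {$}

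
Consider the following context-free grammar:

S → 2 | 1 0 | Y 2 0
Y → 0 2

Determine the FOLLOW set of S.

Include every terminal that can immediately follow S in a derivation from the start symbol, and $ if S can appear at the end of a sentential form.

We compute FOLLOW(S) using the standard algorithm.
FOLLOW(S) starts with {$}.
FIRST(S) = {0, 1, 2}
FIRST(Y) = {0}
FOLLOW(S) = {$}
FOLLOW(Y) = {2}
Therefore, FOLLOW(S) = {$}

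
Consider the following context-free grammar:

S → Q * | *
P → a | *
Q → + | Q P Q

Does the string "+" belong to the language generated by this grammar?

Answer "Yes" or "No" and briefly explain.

No - no valid derivation exists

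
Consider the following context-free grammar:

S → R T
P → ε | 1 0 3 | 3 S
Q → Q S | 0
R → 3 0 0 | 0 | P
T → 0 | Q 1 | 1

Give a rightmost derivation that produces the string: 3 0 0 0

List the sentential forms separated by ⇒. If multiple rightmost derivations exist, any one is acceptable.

S ⇒ R T ⇒ R 0 ⇒ 3 0 0 0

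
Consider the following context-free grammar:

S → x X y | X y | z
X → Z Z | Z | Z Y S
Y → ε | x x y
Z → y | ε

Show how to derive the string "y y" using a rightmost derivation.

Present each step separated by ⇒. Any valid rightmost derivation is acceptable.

S ⇒ X y ⇒ Z y ⇒ y y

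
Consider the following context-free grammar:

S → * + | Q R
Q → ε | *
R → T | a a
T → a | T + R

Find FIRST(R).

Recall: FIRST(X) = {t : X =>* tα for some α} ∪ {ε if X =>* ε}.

We compute FIRST(R) using the standard algorithm.
FIRST(Q) = {*, ε}
FIRST(R) = {a}
FIRST(S) = {*, a}
FIRST(T) = {a}
Therefore, FIRST(R) = {a}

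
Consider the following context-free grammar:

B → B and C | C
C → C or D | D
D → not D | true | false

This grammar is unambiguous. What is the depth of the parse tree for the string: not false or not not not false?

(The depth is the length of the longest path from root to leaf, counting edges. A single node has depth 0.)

6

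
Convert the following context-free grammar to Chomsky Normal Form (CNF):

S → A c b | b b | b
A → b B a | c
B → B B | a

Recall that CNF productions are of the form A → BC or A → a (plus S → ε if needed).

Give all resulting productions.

TC → c; TB → b; S → b; TA → a; A → c; B → a; S → A X0; X0 → TC TB; S → TB TB; A → TB X1; X1 → B TA; B → B B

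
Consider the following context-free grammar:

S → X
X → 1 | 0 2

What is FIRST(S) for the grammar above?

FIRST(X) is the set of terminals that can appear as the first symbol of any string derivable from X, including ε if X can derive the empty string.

We compute FIRST(S) using the standard algorithm.
FIRST(S) = {0, 1}
FIRST(X) = {0, 1}
Therefore, FIRST(S) = {0, 1}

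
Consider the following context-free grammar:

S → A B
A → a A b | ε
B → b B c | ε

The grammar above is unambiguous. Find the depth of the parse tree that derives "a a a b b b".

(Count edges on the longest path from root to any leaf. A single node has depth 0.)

5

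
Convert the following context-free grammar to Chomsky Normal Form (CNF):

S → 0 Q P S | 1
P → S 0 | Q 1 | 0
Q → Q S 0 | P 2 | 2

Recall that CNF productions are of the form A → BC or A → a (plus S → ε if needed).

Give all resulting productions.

T0 → 0; S → 1; T1 → 1; P → 0; T2 → 2; Q → 2; S → T0 X0; X0 → Q X1; X1 → P S; P → S T0; P → Q T1; Q → Q X2; X2 → S T0; Q → P T2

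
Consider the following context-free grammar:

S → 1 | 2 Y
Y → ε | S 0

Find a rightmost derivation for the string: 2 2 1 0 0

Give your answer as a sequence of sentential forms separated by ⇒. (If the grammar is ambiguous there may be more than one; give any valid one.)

S ⇒ 2 Y ⇒ 2 S 0 ⇒ 2 2 Y 0 ⇒ 2 2 S 0 0 ⇒ 2 2 1 0 0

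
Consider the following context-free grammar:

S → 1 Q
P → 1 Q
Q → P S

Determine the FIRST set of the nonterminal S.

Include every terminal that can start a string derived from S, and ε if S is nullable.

We compute FIRST(S) using the standard algorithm.
FIRST(P) = {1}
FIRST(Q) = {1}
FIRST(S) = {1}
Therefore, FIRST(S) = {1}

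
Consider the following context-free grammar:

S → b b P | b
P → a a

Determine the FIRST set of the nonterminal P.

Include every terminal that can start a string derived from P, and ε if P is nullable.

We compute FIRST(P) using the standard algorithm.
FIRST(P) = {a}
FIRST(S) = {b}
Therefore, FIRST(P) = {a}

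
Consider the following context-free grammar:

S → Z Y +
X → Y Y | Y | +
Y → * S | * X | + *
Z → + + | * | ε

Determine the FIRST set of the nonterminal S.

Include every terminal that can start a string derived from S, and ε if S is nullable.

We compute FIRST(S) using the standard algorithm.
FIRST(S) = {*, +}
FIRST(X) = {*, +}
FIRST(Y) = {*, +}
FIRST(Z) = {*, +, ε}
Therefore, FIRST(S) = {*, +}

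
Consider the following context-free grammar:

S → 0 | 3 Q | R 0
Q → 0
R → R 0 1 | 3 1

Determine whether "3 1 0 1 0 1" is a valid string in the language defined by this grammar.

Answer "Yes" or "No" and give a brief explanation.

No - no valid derivation exists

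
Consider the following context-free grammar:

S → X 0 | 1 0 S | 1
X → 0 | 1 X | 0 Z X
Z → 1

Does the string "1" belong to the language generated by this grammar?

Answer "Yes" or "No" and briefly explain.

Yes - a valid derivation exists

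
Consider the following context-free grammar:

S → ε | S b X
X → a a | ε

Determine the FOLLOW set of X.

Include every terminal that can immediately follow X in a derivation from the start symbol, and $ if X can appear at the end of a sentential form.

We compute FOLLOW(X) using the standard algorithm.
FOLLOW(S) starts with {$}.
FIRST(S) = {b, ε}
FIRST(X) = {a, ε}
FOLLOW(S) = {$, b}
FOLLOW(X) = {$, b}
Therefore, FOLLOW(X) = {$, b}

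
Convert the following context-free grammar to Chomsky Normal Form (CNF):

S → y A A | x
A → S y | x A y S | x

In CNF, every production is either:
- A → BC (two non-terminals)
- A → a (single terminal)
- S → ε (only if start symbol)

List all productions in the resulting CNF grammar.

TY → y; S → x; TX → x; A → x; S → TY X0; X0 → A A; A → S TY; A → TX X1; X1 → A X2; X2 → TY S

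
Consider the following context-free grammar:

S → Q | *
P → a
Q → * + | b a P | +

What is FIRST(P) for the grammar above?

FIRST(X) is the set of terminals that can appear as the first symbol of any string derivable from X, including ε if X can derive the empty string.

We compute FIRST(P) using the standard algorithm.
FIRST(P) = {a}
FIRST(Q) = {*, +, b}
FIRST(S) = {*, +, b}
Therefore, FIRST(P) = {a}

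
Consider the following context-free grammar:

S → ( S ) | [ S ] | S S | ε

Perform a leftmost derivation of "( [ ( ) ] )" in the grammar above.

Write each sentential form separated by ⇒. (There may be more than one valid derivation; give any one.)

S ⇒ ( S ) ⇒ ( [ S ] ) ⇒ ( [ ( S ) ] ) ⇒ ( [ ( ) ] )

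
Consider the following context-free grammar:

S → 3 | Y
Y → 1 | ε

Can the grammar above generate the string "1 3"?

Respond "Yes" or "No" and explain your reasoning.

No - no valid derivation exists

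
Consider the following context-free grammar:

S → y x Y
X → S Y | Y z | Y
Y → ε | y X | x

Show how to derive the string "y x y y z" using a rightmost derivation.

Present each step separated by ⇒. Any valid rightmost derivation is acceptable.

S ⇒ y x Y ⇒ y x y X ⇒ y x y Y z ⇒ y x y y X z ⇒ y x y y Y z ⇒ y x y y z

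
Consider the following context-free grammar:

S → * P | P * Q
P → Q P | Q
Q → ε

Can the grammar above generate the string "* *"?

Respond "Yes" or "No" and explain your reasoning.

No - no valid derivation exists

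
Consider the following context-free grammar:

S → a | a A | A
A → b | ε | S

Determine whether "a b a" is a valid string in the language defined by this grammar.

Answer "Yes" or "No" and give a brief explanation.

No - no valid derivation exists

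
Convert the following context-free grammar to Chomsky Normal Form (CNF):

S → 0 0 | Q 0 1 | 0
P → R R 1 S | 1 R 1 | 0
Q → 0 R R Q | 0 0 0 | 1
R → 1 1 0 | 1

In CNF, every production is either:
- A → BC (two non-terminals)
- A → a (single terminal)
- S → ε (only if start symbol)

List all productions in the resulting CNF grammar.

T0 → 0; T1 → 1; S → 0; P → 0; Q → 1; R → 1; S → T0 T0; S → Q X0; X0 → T0 T1; P → R X1; X1 → R X2; X2 → T1 S; P → T1 X3; X3 → R T1; Q → T0 X4; X4 → R X5; X5 → R Q; Q → T0 X6; X6 → T0 T0; R → T1 X7; X7 → T1 T0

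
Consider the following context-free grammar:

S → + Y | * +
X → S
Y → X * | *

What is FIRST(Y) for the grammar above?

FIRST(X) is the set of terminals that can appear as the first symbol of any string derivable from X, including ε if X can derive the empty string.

We compute FIRST(Y) using the standard algorithm.
FIRST(S) = {*, +}
FIRST(X) = {*, +}
FIRST(Y) = {*, +}
Therefore, FIRST(Y) = {*, +}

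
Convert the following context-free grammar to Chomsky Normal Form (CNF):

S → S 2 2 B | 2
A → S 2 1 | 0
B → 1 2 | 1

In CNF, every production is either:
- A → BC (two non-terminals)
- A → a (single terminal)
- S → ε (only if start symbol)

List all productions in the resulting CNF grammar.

T2 → 2; S → 2; T1 → 1; A → 0; B → 1; S → S X0; X0 → T2 X1; X1 → T2 B; A → S X2; X2 → T2 T1; B → T1 T2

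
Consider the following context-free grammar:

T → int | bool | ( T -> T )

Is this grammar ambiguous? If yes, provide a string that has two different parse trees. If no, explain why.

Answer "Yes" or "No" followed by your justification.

No - the grammar is unambiguous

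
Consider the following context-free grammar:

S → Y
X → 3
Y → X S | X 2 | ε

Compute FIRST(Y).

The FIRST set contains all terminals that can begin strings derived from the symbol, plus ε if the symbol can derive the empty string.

We compute FIRST(Y) using the standard algorithm.
FIRST(S) = {3, ε}
FIRST(X) = {3}
FIRST(Y) = {3, ε}
Therefore, FIRST(Y) = {3, ε}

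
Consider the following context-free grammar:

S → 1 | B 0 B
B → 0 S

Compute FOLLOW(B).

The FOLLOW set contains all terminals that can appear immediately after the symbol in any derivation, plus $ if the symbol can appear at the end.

We compute FOLLOW(B) using the standard algorithm.
FOLLOW(S) starts with {$}.
FIRST(B) = {0}
FIRST(S) = {0, 1}
FOLLOW(B) = {$, 0}
FOLLOW(S) = {$, 0}
Therefore, FOLLOW(B) = {$, 0}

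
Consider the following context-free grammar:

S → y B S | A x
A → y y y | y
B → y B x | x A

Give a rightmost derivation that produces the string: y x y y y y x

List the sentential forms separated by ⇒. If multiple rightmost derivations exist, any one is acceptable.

S ⇒ y B S ⇒ y B A x ⇒ y B y y y x ⇒ y x A y y y x ⇒ y x y y y y x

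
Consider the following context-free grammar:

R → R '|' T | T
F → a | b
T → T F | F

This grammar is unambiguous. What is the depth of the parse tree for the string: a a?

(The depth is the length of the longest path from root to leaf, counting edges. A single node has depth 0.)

4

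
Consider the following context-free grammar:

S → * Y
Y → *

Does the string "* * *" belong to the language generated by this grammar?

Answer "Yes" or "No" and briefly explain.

No - no valid derivation exists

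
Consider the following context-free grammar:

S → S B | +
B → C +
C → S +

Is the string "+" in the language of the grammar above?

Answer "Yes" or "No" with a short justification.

Yes - a valid derivation exists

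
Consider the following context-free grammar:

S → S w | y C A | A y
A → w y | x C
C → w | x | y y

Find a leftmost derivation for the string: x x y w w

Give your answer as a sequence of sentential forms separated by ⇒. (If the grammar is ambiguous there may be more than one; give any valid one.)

S ⇒ S w ⇒ S w w ⇒ A y w w ⇒ x C y w w ⇒ x x y w w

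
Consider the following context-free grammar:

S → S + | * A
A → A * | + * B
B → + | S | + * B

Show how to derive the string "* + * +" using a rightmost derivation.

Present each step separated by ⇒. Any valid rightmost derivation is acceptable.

S ⇒ * A ⇒ * + * B ⇒ * + * +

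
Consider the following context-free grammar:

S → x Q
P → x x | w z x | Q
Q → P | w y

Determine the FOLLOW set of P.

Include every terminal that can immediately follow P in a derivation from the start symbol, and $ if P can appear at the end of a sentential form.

We compute FOLLOW(P) using the standard algorithm.
FOLLOW(S) starts with {$}.
FIRST(P) = {w, x}
FIRST(Q) = {w, x}
FIRST(S) = {x}
FOLLOW(P) = {$}
FOLLOW(Q) = {$}
FOLLOW(S) = {$}
Therefore, FOLLOW(P) = {$}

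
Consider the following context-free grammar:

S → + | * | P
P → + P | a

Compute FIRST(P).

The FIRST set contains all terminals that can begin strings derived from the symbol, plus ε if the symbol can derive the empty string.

We compute FIRST(P) using the standard algorithm.
FIRST(P) = {+, a}
FIRST(S) = {*, +, a}
Therefore, FIRST(P) = {+, a}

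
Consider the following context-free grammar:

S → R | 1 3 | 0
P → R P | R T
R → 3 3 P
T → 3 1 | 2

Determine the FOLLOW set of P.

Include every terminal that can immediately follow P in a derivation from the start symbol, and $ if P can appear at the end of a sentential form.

We compute FOLLOW(P) using the standard algorithm.
FOLLOW(S) starts with {$}.
FIRST(P) = {3}
FIRST(R) = {3}
FIRST(S) = {0, 1, 3}
FIRST(T) = {2, 3}
FOLLOW(P) = {$, 2, 3}
FOLLOW(R) = {$, 2, 3}
FOLLOW(S) = {$}
FOLLOW(T) = {$, 2, 3}
Therefore, FOLLOW(P) = {$, 2, 3}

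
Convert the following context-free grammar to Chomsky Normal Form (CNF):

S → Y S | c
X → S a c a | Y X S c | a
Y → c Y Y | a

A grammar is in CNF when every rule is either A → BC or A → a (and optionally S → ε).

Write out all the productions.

S → c; TA → a; TC → c; X → a; Y → a; S → Y S; X → S X0; X0 → TA X1; X1 → TC TA; X → Y X2; X2 → X X3; X3 → S TC; Y → TC X4; X4 → Y Y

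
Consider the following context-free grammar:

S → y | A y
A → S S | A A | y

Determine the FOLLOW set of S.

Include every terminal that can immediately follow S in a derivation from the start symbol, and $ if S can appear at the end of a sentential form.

We compute FOLLOW(S) using the standard algorithm.
FOLLOW(S) starts with {$}.
FIRST(A) = {y}
FIRST(S) = {y}
FOLLOW(A) = {y}
FOLLOW(S) = {$, y}
Therefore, FOLLOW(S) = {$, y}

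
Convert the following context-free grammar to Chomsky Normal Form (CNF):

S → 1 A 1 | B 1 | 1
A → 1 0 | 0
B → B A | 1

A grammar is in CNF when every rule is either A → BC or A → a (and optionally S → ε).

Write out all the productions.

T1 → 1; S → 1; T0 → 0; A → 0; B → 1; S → T1 X0; X0 → A T1; S → B T1; A → T1 T0; B → B A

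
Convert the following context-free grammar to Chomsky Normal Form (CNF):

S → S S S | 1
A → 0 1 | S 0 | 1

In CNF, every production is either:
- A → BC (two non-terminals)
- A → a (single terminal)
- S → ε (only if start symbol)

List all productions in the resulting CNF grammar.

S → 1; T0 → 0; T1 → 1; A → 1; S → S X0; X0 → S S; A → T0 T1; A → S T0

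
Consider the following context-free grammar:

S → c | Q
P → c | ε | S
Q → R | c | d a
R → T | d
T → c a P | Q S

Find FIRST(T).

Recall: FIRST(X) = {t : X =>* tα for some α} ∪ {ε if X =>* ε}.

We compute FIRST(T) using the standard algorithm.
FIRST(P) = {c, d, ε}
FIRST(Q) = {c, d}
FIRST(R) = {c, d}
FIRST(S) = {c, d}
FIRST(T) = {c, d}
Therefore, FIRST(T) = {c, d}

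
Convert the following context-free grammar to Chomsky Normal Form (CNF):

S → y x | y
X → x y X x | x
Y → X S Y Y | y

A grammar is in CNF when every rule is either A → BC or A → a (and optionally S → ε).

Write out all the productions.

TY → y; TX → x; S → y; X → x; Y → y; S → TY TX; X → TX X0; X0 → TY X1; X1 → X TX; Y → X X2; X2 → S X3; X3 → Y Y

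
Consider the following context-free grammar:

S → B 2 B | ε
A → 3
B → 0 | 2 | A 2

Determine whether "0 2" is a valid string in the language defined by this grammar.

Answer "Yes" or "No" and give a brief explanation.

No - no valid derivation exists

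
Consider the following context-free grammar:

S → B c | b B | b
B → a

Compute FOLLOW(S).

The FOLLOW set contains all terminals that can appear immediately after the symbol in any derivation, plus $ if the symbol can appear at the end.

We compute FOLLOW(S) using the standard algorithm.
FOLLOW(S) starts with {$}.
FIRST(B) = {a}
FIRST(S) = {a, b}
FOLLOW(B) = {$, c}
FOLLOW(S) = {$}
Therefore, FOLLOW(S) = {$}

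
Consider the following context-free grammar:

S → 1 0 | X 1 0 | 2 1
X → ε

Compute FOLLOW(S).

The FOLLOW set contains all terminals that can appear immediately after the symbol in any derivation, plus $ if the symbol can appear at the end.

We compute FOLLOW(S) using the standard algorithm.
FOLLOW(S) starts with {$}.
FIRST(S) = {1, 2}
FIRST(X) = {ε}
FOLLOW(S) = {$}
FOLLOW(X) = {1}
Therefore, FOLLOW(S) = {$}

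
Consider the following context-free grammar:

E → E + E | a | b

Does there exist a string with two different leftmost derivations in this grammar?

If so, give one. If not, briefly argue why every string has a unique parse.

Yes - the string 'b + a + a + b' has two distinct leftmost derivations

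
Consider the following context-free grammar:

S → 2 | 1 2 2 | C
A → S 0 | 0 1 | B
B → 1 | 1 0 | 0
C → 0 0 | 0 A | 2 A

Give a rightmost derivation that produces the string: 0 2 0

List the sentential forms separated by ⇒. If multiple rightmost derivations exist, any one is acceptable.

S ⇒ C ⇒ 0 A ⇒ 0 S 0 ⇒ 0 2 0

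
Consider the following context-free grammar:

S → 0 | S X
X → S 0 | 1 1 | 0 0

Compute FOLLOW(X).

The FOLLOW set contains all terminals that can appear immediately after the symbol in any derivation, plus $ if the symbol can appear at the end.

We compute FOLLOW(X) using the standard algorithm.
FOLLOW(S) starts with {$}.
FIRST(S) = {0}
FIRST(X) = {0, 1}
FOLLOW(S) = {$, 0, 1}
FOLLOW(X) = {$, 0, 1}
Therefore, FOLLOW(X) = {$, 0, 1}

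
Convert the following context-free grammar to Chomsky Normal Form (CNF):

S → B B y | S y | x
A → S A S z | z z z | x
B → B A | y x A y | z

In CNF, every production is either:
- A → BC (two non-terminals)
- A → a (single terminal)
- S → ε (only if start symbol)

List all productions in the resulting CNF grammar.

TY → y; S → x; TZ → z; A → x; TX → x; B → z; S → B X0; X0 → B TY; S → S TY; A → S X1; X1 → A X2; X2 → S TZ; A → TZ X3; X3 → TZ TZ; B → B A; B → TY X4; X4 → TX X5; X5 → A TY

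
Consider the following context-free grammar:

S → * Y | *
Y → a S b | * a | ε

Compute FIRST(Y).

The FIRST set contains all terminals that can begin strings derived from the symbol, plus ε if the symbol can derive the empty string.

We compute FIRST(Y) using the standard algorithm.
FIRST(S) = {*}
FIRST(Y) = {*, a, ε}
Therefore, FIRST(Y) = {*, a, ε}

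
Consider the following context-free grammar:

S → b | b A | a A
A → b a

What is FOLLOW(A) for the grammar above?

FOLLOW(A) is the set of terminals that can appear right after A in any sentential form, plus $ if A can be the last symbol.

We compute FOLLOW(A) using the standard algorithm.
FOLLOW(S) starts with {$}.
FIRST(A) = {b}
FIRST(S) = {a, b}
FOLLOW(A) = {$}
FOLLOW(S) = {$}
Therefore, FOLLOW(A) = {$}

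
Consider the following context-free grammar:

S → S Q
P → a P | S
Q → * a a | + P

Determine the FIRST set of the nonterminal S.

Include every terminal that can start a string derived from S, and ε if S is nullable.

We compute FIRST(S) using the standard algorithm.
FIRST(P) = {a}
FIRST(Q) = {*, +}
FIRST(S) = {}
Therefore, FIRST(S) = {}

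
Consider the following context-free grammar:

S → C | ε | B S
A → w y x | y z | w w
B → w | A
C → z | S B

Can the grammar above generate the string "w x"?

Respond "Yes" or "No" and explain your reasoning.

No - no valid derivation exists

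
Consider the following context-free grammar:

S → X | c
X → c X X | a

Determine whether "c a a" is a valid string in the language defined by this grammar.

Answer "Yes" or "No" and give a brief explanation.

Yes - a valid derivation exists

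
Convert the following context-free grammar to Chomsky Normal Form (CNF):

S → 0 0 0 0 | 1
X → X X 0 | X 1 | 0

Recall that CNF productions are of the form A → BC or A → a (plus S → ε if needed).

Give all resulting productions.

T0 → 0; S → 1; T1 → 1; X → 0; S → T0 X0; X0 → T0 X1; X1 → T0 T0; X → X X2; X2 → X T0; X → X T1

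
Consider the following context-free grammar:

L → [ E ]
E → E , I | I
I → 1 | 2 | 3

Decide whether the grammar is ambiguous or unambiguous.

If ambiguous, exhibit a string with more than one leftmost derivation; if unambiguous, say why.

Unambiguous - every string in the language has a unique leftmost derivation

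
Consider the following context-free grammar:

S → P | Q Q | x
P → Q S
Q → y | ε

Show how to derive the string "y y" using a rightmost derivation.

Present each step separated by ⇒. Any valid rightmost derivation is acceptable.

S ⇒ Q Q ⇒ Q y ⇒ y y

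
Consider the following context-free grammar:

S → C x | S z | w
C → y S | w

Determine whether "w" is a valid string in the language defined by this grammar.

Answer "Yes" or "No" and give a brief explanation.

Yes - a valid derivation exists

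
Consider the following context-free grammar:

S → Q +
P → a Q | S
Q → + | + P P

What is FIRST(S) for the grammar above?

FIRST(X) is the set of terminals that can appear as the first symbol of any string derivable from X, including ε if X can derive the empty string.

We compute FIRST(S) using the standard algorithm.
FIRST(P) = {+, a}
FIRST(Q) = {+}
FIRST(S) = {+}
Therefore, FIRST(S) = {+}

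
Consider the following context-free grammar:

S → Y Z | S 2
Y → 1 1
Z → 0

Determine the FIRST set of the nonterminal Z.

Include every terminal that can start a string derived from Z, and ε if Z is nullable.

We compute FIRST(Z) using the standard algorithm.
FIRST(S) = {1}
FIRST(Y) = {1}
FIRST(Z) = {0}
Therefore, FIRST(Z) = {0}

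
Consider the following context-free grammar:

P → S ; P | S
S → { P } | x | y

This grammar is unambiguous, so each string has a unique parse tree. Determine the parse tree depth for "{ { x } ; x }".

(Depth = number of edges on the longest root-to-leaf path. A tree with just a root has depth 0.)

6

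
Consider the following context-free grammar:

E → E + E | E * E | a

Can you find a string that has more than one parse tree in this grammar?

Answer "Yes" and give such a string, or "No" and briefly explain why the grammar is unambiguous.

Yes - the string 'a + a + a * a + a' has two distinct parse trees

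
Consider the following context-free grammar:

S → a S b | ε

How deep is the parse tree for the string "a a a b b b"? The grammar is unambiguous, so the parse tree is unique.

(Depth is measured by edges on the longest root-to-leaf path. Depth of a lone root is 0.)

4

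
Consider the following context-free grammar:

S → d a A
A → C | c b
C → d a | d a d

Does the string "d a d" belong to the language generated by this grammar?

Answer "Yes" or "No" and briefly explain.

No - no valid derivation exists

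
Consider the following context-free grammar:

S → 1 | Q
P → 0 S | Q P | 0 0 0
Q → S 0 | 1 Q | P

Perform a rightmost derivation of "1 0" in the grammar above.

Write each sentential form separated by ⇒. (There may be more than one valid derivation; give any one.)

S ⇒ Q ⇒ S 0 ⇒ 1 0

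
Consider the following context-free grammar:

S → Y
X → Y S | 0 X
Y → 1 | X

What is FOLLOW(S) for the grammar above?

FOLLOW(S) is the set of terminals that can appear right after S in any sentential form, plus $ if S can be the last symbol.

We compute FOLLOW(S) using the standard algorithm.
FOLLOW(S) starts with {$}.
FIRST(S) = {0, 1}
FIRST(X) = {0, 1}
FIRST(Y) = {0, 1}
FOLLOW(S) = {$, 0, 1}
FOLLOW(X) = {$, 0, 1}
FOLLOW(Y) = {$, 0, 1}
Therefore, FOLLOW(S) = {$, 0, 1}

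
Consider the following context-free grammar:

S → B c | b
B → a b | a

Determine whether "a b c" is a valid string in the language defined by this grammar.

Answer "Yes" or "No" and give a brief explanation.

Yes - a valid derivation exists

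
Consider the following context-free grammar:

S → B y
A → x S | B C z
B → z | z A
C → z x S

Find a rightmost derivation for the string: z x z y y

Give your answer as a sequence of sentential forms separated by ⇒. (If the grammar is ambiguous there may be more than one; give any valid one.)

S ⇒ B y ⇒ z A y ⇒ z x S y ⇒ z x B y y ⇒ z x z y y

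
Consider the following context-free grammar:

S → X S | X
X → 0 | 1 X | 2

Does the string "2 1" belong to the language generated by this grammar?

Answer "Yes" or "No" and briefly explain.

No - no valid derivation exists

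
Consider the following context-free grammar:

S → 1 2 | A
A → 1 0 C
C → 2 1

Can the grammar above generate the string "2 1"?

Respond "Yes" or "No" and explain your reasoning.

No - no valid derivation exists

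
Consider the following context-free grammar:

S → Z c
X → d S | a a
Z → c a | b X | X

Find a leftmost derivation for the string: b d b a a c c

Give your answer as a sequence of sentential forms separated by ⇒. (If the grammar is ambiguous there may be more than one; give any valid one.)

S ⇒ Z c ⇒ b X c ⇒ b d S c ⇒ b d Z c c ⇒ b d b X c c ⇒ b d b a a c c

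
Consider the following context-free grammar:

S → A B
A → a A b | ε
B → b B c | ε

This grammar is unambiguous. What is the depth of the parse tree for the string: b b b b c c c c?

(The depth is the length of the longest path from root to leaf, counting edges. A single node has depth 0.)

6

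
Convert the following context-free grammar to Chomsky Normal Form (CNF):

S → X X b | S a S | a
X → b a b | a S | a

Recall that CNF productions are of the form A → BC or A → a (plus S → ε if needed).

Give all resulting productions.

TB → b; TA → a; S → a; X → a; S → X X0; X0 → X TB; S → S X1; X1 → TA S; X → TB X2; X2 → TA TB; X → TA S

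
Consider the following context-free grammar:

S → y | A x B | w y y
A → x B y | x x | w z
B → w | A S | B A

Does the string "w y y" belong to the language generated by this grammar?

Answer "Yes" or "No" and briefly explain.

Yes - a valid derivation exists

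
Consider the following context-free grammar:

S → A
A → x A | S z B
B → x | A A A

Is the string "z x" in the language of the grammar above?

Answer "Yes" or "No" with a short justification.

No - no valid derivation exists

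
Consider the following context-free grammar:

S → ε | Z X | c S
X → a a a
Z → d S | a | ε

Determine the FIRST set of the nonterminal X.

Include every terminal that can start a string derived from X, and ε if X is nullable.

We compute FIRST(X) using the standard algorithm.
FIRST(S) = {a, c, d, ε}
FIRST(X) = {a}
FIRST(Z) = {a, d, ε}
Therefore, FIRST(X) = {a}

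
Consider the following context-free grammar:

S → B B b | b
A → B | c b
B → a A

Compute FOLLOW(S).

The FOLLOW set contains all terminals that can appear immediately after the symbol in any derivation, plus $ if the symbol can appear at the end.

We compute FOLLOW(S) using the standard algorithm.
FOLLOW(S) starts with {$}.
FIRST(A) = {a, c}
FIRST(B) = {a}
FIRST(S) = {a, b}
FOLLOW(A) = {a, b}
FOLLOW(B) = {a, b}
FOLLOW(S) = {$}
Therefore, FOLLOW(S) = {$}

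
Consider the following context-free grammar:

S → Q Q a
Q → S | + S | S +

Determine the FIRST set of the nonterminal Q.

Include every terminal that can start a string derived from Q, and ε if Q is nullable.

We compute FIRST(Q) using the standard algorithm.
FIRST(Q) = {+}
FIRST(S) = {+}
Therefore, FIRST(Q) = {+}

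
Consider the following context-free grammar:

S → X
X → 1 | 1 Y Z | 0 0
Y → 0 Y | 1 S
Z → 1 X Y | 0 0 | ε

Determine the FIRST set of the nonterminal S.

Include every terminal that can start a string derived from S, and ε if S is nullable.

We compute FIRST(S) using the standard algorithm.
FIRST(S) = {0, 1}
FIRST(X) = {0, 1}
FIRST(Y) = {0, 1}
FIRST(Z) = {0, 1, ε}
Therefore, FIRST(S) = {0, 1}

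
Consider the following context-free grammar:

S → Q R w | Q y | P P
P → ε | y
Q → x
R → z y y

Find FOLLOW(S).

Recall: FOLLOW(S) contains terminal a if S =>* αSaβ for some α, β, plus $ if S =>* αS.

We compute FOLLOW(S) using the standard algorithm.
FOLLOW(S) starts with {$}.
FIRST(P) = {y, ε}
FIRST(Q) = {x}
FIRST(R) = {z}
FIRST(S) = {x, y, ε}
FOLLOW(P) = {$, y}
FOLLOW(Q) = {y, z}
FOLLOW(R) = {w}
FOLLOW(S) = {$}
Therefore, FOLLOW(S) = {$}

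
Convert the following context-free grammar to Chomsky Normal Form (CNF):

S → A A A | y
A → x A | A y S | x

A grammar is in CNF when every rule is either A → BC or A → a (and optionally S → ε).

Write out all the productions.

S → y; TX → x; TY → y; A → x; S → A X0; X0 → A A; A → TX A; A → A X1; X1 → TY S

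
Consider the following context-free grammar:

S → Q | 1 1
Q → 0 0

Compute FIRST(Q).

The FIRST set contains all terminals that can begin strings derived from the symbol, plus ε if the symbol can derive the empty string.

We compute FIRST(Q) using the standard algorithm.
FIRST(Q) = {0}
FIRST(S) = {0, 1}
Therefore, FIRST(Q) = {0}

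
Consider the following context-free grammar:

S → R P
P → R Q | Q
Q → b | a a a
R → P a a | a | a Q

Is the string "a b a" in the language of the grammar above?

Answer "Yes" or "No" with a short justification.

No - no valid derivation exists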